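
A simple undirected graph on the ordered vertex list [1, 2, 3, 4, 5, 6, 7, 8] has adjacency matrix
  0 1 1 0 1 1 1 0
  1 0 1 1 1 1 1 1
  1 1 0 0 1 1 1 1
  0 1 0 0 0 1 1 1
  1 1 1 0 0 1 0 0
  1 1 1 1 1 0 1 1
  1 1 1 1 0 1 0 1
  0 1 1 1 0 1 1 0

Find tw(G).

A width-4 tree decomposition is:
Bags: B1 = {2, 3, 6, 7, 8}  B2 = {1, 2, 3, 6, 7}  B3 = {2, 4, 6, 7, 8}  B4 = {1, 2, 3, 5, 6}
Tree: B1–B2, B1–B3, B2–B4
The largest bag has 5 vertices, giving width 4; this decomposition certifies tw(G) ≤ 4. On the other hand G contains the 5-clique {2, 3, 6, 7, 8}. A clique must lie in a single bag of any decomposition, so no decomposition can have width below 4. Therefore the treewidth is 4.

4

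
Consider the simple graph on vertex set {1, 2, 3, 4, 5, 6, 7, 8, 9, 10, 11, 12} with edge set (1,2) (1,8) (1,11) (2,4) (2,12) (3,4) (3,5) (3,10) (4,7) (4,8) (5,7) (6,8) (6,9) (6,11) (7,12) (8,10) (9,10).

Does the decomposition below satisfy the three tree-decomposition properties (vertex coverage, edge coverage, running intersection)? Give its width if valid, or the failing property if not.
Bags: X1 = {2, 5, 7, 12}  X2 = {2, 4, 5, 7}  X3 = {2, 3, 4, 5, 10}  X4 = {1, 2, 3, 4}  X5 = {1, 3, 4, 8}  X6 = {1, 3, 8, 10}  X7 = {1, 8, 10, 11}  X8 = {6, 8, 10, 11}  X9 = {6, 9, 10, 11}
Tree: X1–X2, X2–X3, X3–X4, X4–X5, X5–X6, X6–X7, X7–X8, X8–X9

No — bags containing vertex 10 are not connected in the tree.

A tree decomposition must satisfy three properties: every vertex lies in some bag; for every edge, both endpoints lie together in some bag; and for every vertex, the bags containing it form a connected subtree. Here bags containing vertex 10 are not connected in the tree, so the decomposition is invalid.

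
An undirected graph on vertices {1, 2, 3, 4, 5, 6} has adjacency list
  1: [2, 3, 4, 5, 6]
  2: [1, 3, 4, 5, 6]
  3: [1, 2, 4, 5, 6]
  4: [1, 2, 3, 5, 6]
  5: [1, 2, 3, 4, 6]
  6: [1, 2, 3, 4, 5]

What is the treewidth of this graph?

5

A width-5 tree decomposition is:
Bags: B1 = {1, 2, 3, 4, 5, 6}
Tree: (single bag)
A single bag containing all 6 vertices is trivially a valid decomposition of width 5. Conversely, {1, 2, 3, 4, 5, 6} is a clique of size 6, and the vertices of any clique must share a bag in every tree decomposition; so some bag has ≥ 6 vertices and tw(G) ≥ 5. The upper and lower bounds meet at 5, so that is the treewidth.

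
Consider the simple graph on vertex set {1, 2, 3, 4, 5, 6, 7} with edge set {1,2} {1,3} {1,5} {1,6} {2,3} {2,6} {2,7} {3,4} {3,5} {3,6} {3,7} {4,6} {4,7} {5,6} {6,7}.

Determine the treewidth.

A width-3 tree decomposition is:
Bags: B1 = {2, 3, 6, 7}  B2 = {1, 2, 3, 6}  B3 = {1, 3, 5, 6}  B4 = {3, 4, 6, 7}
Tree: B1–B2, B2–B3, B1–B4
Each bag holds 4 vertices, so the decomposition has width 3, which upper-bounds the treewidth. For the lower bound, the 4 vertices {1, 2, 3, 6} are pairwise adjacent, and any tree decomposition puts a clique entirely inside one bag — forcing width ≥ 3. Combining the bounds, tw(G) = 3.

3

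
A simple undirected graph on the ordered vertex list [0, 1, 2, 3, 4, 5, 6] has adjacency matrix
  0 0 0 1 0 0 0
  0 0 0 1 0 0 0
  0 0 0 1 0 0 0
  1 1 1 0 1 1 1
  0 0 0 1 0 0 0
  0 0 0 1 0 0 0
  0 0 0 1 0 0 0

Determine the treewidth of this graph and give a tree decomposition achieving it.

The largest bag has 2 vertices, giving width 1; this decomposition certifies tw(G) ≤ 1. Since G has at least one edge (e.g. 2–3), it is not an edgeless graph, so tw(G) ≥ 1. Combining the bounds, tw(G) = 1.

Treewidth 1.
One such decomposition:
Bags: B1 = {2, 3}  B2 = {0, 3}  B3 = {3, 5}  B4 = {3, 4}  B5 = {1, 3}  B6 = {3, 6}
Tree: B1–B2, B1–B3, B3–B4, B3–B5, B5–B6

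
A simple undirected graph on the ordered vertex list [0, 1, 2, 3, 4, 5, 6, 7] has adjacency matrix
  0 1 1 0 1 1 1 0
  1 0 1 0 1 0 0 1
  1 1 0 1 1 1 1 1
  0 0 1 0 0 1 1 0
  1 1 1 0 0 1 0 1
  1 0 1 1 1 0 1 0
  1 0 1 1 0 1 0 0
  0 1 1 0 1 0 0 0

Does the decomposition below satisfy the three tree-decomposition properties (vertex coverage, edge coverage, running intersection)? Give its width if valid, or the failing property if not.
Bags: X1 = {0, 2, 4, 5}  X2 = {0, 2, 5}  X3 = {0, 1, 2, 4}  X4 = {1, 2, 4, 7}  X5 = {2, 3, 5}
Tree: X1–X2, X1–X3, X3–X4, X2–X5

No — vertex 6 appears in no bag.

A tree decomposition must satisfy three properties: every vertex lies in some bag; for every edge, both endpoints lie together in some bag; and for every vertex, the bags containing it form a connected subtree. Here vertex 6 appears in no bag, so the decomposition is invalid.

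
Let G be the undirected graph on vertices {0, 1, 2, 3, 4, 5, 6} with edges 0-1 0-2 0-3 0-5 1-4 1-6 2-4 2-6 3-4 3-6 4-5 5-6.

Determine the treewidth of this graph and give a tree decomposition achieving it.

Every bag has size at most 4, so the width is 4 − 1 = 3 and tw(G) ≤ 3. For the lower bound: the 4 vertex sets {1,6}, {0,5}, {4}, {3} are disjoint, each induces a connected subgraph, and every pair is joined by at least one edge of G. Contracting each set to a single vertex therefore yields K_{4} as a minor, and since treewidth is minor-monotone, tw(G) ≥ tw(K_{4}) = 3. The upper and lower bounds meet at 3, so that is the treewidth.

Treewidth 3.
One optimal decomposition is:
Bags: B1 = {0, 1, 4, 6}  B2 = {0, 4, 5, 6}  B3 = {0, 3, 4, 6}  B4 = {0, 2, 4, 6}
Tree: B1–B2, B2–B3, B3–B4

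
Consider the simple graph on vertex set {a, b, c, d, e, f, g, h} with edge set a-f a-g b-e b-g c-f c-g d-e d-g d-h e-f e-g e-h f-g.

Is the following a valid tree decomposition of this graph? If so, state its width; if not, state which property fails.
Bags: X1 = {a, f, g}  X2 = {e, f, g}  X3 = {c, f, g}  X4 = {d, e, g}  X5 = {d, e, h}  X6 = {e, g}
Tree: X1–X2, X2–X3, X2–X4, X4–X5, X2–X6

No — vertex b appears in no bag.

A tree decomposition must satisfy three properties: every vertex lies in some bag; for every edge, both endpoints lie together in some bag; and for every vertex, the bags containing it form a connected subtree. Here vertex b appears in no bag, so the decomposition is invalid.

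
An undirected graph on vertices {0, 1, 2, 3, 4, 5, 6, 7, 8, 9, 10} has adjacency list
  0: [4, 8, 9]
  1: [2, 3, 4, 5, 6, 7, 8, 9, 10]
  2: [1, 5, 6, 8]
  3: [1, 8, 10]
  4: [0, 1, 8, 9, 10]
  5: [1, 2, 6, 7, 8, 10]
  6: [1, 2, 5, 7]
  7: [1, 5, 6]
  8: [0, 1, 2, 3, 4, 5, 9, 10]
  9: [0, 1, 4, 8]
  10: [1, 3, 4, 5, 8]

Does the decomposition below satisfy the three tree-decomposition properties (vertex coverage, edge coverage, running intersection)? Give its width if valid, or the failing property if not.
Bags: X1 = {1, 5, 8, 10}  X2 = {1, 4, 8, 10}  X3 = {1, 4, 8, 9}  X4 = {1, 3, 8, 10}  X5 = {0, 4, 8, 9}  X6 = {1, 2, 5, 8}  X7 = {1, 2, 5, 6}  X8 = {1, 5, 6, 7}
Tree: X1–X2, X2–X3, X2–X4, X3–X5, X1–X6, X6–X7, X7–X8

Vertex coverage: the bags together contain {0, 1, 2, 3, 4, 5, 6, 7, 8, 9, 10}, the full vertex set. Edge coverage: each edge of G has both endpoints in at least one bag. Running intersection: for every vertex, the bags containing it form a connected subtree. All three properties hold, so this is a valid tree decomposition of width max|bag| − 1 = 3, and hence tw(G) ≤ 3.

Yes; width 3.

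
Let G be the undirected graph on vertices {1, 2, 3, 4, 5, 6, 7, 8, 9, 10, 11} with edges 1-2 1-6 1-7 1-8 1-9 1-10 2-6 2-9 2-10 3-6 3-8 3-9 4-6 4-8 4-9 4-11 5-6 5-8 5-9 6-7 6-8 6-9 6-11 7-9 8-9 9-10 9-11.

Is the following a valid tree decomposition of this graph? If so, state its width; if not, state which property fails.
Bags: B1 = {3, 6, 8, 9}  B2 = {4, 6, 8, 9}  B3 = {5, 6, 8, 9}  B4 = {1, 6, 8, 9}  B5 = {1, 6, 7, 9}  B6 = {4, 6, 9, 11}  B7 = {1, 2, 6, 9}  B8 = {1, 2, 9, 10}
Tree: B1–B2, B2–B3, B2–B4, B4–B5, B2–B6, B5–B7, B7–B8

Every vertex of G appears in some bag (union = {1, 2, 3, 4, 5, 6, 7, 8, 9, 10, 11}); every edge is covered by a bag; and for each vertex v the set of bags containing v is connected in the bag tree. The decomposition is therefore valid. The largest bag has 4 vertices, so the width is 3.

Yes; width 3.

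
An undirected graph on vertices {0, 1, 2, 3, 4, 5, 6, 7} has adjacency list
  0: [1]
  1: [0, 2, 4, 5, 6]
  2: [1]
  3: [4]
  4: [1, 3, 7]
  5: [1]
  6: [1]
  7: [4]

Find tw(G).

A width-1 tree decomposition is:
Bags: B1 = {0, 1}  B2 = {1, 4}  B3 = {1, 2}  B4 = {3, 4}  B5 = {1, 6}  B6 = {4, 7}  B7 = {1, 5}
Tree: B1–B2, B2–B3, B2–B4, B2–B5, B4–B6, B3–B7
The largest bag has 2 vertices, giving width 1; this decomposition certifies tw(G) ≤ 1. G has an edge, so its treewidth is at least 1. Hence tw(G) = 1 exactly.

1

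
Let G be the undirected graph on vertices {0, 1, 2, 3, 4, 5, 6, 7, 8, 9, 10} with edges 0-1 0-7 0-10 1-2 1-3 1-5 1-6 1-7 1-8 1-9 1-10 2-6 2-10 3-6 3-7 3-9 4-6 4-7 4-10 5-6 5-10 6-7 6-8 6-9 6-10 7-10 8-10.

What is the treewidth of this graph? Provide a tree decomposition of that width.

Each bag holds 4 vertices, so the decomposition has width 3, which upper-bounds the treewidth. On the other hand G contains the 4-clique {0, 1, 7, 10}. A clique must lie in a single bag of any decomposition, so no decomposition can have width below 3. Therefore the treewidth is 3.

Treewidth 3.
Bags: B1 = {1, 6, 7, 10}  B2 = {1, 3, 6, 7}  B3 = {0, 1, 7, 10}  B4 = {4, 6, 7, 10}  B5 = {1, 3, 6, 9}  B6 = {1, 6, 8, 10}  B7 = {1, 2, 6, 10}  B8 = {1, 5, 6, 10}
Tree: B1–B2, B1–B3, B1–B4, B2–B5, B1–B6, B1–B7, B6–B8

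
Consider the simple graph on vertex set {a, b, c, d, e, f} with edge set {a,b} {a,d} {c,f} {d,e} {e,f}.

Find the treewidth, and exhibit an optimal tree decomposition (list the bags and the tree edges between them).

The largest bag has 2 vertices, giving width 1; this decomposition certifies tw(G) ≤ 1. Any graph with an edge has treewidth ≥ 1, and G has the edge c–f. The upper and lower bounds meet at 1, so that is the treewidth.

Treewidth 1.
Bags: B1 = {c, f}  B2 = {e, f}  B3 = {d, e}  B4 = {a, d}  B5 = {a, b}
Tree: B1–B2, B2–B3, B3–B4, B4–B5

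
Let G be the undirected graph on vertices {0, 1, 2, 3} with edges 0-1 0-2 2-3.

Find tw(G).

1

A width-1 tree decomposition is:
Bags: B1 = {0, 1}  B2 = {0, 2}  B3 = {2, 3}
Tree: B1–B2, B2–B3
Every bag has size at most 2, so the width is 2 − 1 = 1 and tw(G) ≤ 1. G has an edge, so its treewidth is at least 1. The upper and lower bounds meet at 1, so that is the treewidth.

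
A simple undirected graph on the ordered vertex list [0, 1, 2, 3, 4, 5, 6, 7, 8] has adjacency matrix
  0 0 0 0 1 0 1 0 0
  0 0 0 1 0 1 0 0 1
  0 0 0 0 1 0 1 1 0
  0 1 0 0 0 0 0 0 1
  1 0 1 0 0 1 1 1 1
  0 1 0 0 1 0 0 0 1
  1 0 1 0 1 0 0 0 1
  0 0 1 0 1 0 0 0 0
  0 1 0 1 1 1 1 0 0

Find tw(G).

A width-2 tree decomposition is:
Bags: B1 = {0, 4, 6}  B2 = {4, 6, 8}  B3 = {2, 4, 6}  B4 = {4, 5, 8}  B5 = {1, 5, 8}  B6 = {1, 3, 8}  B7 = {2, 4, 7}
Tree: B1–B2, B2–B3, B2–B4, B4–B5, B5–B6, B3–B7
Each bag holds 3 vertices, so the decomposition has width 2, which upper-bounds the treewidth. Conversely, {1, 3, 8} is a clique of size 3, and the vertices of any clique must share a bag in every tree decomposition; so some bag has ≥ 3 vertices and tw(G) ≥ 2. Combining the bounds, tw(G) = 2.

2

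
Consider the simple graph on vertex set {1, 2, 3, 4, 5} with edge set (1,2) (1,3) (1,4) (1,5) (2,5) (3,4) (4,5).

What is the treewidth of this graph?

A width-2 tree decomposition is:
Bags: B1 = {1, 2, 5}  B2 = {1, 4, 5}  B3 = {1, 3, 4}
Tree: B1–B2, B2–B3
Every bag has size at most 3, so the width is 3 − 1 = 2 and tw(G) ≤ 2. On the other hand G contains the 3-clique {1, 2, 5}. A clique must lie in a single bag of any decomposition, so no decomposition can have width below 2. Therefore the treewidth is 2.

2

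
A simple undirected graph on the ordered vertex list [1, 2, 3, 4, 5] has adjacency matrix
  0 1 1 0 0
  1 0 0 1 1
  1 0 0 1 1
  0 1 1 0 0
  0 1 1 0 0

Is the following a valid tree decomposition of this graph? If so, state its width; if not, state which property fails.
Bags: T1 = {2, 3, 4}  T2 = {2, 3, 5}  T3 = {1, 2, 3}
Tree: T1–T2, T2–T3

Checking the three conditions: (i) the bags cover all of {1, 2, 3, 4, 5}; (ii) for each edge, some bag contains both endpoints; (iii) the bags containing any fixed vertex form a subtree. All hold, so the decomposition is valid with width 3 − 1 = 2.

Yes; width 2.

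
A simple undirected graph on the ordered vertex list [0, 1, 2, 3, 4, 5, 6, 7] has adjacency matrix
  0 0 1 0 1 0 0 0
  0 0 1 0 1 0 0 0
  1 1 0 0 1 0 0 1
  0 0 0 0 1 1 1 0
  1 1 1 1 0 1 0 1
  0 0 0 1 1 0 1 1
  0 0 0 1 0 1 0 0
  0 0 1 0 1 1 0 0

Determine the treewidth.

A width-2 tree decomposition is:
Bags: B1 = {0, 2, 4}  B2 = {2, 4, 7}  B3 = {1, 2, 4}  B4 = {4, 5, 7}  B5 = {3, 4, 5}  B6 = {3, 5, 6}
Tree: B1–B2, B2–B3, B2–B4, B4–B5, B5–B6
The largest bag has 3 vertices, giving width 2; this decomposition certifies tw(G) ≤ 2. Conversely, {0, 2, 4} is a clique of size 3, and the vertices of any clique must share a bag in every tree decomposition; so some bag has ≥ 3 vertices and tw(G) ≥ 2. Therefore the treewidth is 2.

2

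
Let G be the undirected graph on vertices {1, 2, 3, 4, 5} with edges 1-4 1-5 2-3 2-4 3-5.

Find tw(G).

A width-2 tree decomposition is:
Bags: B1 = {2, 3, 4}  B2 = {3, 4, 5}  B3 = {1, 4, 5}
Tree: B1–B2, B2–B3
Each bag holds 3 vertices, so the decomposition has width 2, which upper-bounds the treewidth. For the lower bound, G contains the cycle 4–2–3–5–1–4, so G is not a forest; only forests have treewidth ≤ 1, hence tw(G) ≥ 2. Combining the bounds, tw(G) = 2.

2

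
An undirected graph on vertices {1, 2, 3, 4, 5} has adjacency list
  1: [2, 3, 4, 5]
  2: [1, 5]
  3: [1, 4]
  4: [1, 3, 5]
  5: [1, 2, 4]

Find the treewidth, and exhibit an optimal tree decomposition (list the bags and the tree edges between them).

Treewidth 2.
Bags: B1 = {1, 3, 4}  B2 = {1, 4, 5}  B3 = {1, 2, 5}
Tree: B1–B2, B2–B3

Each bag holds 3 vertices, so the decomposition has width 2, which upper-bounds the treewidth. On the other hand G contains the 3-clique {1, 2, 5}. A clique must lie in a single bag of any decomposition, so no decomposition can have width below 2. Combining the bounds, tw(G) = 2.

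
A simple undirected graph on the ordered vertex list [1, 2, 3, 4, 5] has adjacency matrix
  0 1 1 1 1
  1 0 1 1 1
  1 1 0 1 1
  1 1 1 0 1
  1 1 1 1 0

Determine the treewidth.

4

A width-4 tree decomposition is:
Bags: B1 = {1, 2, 3, 4, 5}
Tree: (single bag)
With just one bag of size 5, the width is 5 − 1 = 4, so tw(G) ≤ 4. For the lower bound, the 5 vertices {1, 2, 3, 4, 5} are pairwise adjacent, and any tree decomposition puts a clique entirely inside one bag — forcing width ≥ 4. Therefore the treewidth is 4.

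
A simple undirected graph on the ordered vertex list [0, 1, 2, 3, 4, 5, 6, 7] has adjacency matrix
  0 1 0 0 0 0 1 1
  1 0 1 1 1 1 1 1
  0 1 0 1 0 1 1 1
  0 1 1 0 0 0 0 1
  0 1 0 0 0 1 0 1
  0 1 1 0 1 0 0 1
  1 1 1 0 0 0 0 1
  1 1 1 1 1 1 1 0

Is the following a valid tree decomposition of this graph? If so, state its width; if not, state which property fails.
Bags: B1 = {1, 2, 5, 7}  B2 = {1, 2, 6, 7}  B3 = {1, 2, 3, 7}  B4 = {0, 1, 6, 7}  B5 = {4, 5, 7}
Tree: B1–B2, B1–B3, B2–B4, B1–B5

No — edge (1,4) lies in no bag.

A tree decomposition must satisfy three properties: every vertex lies in some bag; for every edge, both endpoints lie together in some bag; and for every vertex, the bags containing it form a connected subtree. Here edge (1,4) lies in no bag, so the decomposition is invalid.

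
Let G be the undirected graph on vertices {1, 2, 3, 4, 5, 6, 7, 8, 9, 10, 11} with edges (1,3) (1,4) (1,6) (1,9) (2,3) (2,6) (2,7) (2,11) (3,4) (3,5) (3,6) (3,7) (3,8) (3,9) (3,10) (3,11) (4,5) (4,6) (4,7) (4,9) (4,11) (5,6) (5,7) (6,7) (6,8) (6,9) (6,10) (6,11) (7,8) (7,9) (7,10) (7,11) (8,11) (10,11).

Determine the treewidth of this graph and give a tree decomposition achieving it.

Treewidth 4.
One optimal decomposition is:
Bags: B1 = {3, 4, 6, 7, 11}  B2 = {2, 3, 6, 7, 11}  B3 = {3, 4, 6, 7, 9}  B4 = {3, 4, 5, 6, 7}  B5 = {3, 6, 7, 10, 11}  B6 = {3, 6, 7, 8, 11}  B7 = {1, 3, 4, 6, 9}
Tree: B1–B2, B1–B3, B3–B4, B1–B5, B1–B6, B3–B7

Every bag has size at most 5, so the width is 5 − 1 = 4 and tw(G) ≤ 4. On the other hand G contains the 5-clique {1, 3, 4, 6, 9}. A clique must lie in a single bag of any decomposition, so no decomposition can have width below 4. Hence tw(G) = 4 exactly.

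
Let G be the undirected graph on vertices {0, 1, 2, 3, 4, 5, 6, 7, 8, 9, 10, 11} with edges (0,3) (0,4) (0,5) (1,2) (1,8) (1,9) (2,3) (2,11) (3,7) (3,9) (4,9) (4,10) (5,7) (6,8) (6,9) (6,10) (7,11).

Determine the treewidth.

A width-3 tree decomposition is:
Bags: B1 = {2, 5, 7, 11}  B2 = {2, 3, 5, 7}  B3 = {0, 2, 3, 5}  B4 = {0, 1, 2, 3}  B5 = {0, 1, 3, 9}  B6 = {0, 1, 4, 9}  B7 = {1, 4, 8, 9}  B8 = {4, 6, 8, 9}  B9 = {4, 6, 8, 10}
Tree: B1–B2, B2–B3, B3–B4, B4–B5, B5–B6, B6–B7, B7–B8, B8–B9
Each bag holds 4 vertices, so the decomposition has width 3, which upper-bounds the treewidth. For the lower bound: the 4 vertex sets {5,7,11}, {2}, {3}, {0,1,4,9} are disjoint, each induces a connected subgraph, and every pair is joined by at least one edge of G. Contracting each set to a single vertex therefore yields K_{4} as a minor, and since treewidth is minor-monotone, tw(G) ≥ tw(K_{4}) = 3. Therefore the treewidth is 3.

3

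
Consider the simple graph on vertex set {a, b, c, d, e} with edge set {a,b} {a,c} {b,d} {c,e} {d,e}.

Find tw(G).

2

A width-2 tree decomposition is:
Bags: B1 = {c, d, e}  B2 = {a, c, d}  B3 = {a, b, d}
Tree: B1–B2, B2–B3
The largest bag has 3 vertices, giving width 2; this decomposition certifies tw(G) ≤ 2. For the lower bound, G contains the cycle d–e–c–a–b–d, so G is not a forest; only forests have treewidth ≤ 1, hence tw(G) ≥ 2. Therefore the treewidth is 2.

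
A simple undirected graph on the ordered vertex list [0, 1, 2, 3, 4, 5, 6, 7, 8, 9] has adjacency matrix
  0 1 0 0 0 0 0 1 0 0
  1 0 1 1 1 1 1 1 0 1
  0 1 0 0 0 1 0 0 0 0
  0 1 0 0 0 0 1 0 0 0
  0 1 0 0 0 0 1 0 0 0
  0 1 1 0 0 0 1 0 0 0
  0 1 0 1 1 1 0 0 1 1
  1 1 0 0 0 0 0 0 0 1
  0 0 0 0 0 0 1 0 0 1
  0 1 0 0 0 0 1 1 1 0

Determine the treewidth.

2

A width-2 tree decomposition is:
Bags: B1 = {1, 7, 9}  B2 = {1, 6, 9}  B3 = {0, 1, 7}  B4 = {6, 8, 9}  B5 = {1, 4, 6}  B6 = {1, 5, 6}  B7 = {1, 2, 5}  B8 = {1, 3, 6}
Tree: B1–B2, B1–B3, B2–B4, B2–B5, B5–B6, B6–B7, B2–B8
The largest bag has 3 vertices, giving width 2; this decomposition certifies tw(G) ≤ 2. On the other hand G contains the 3-clique {6, 8, 9}. A clique must lie in a single bag of any decomposition, so no decomposition can have width below 2. Combining the bounds, tw(G) = 2.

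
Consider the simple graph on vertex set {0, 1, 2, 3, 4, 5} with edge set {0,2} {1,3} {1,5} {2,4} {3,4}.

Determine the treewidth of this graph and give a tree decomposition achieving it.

Every bag has size at most 2, so the width is 2 − 1 = 1 and tw(G) ≤ 1. Since G has at least one edge (e.g. 5–1), it is not an edgeless graph, so tw(G) ≥ 1. Therefore the treewidth is 1.

Treewidth 1.
One such decomposition:
Bags: B1 = {1, 5}  B2 = {1, 3}  B3 = {3, 4}  B4 = {2, 4}  B5 = {0, 2}
Tree: B1–B2, B2–B3, B3–B4, B4–B5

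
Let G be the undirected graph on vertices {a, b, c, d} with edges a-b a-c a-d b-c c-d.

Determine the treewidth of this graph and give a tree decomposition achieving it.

The largest bag has 3 vertices, giving width 2; this decomposition certifies tw(G) ≤ 2. On the other hand G contains the 3-clique {a, c, d}. A clique must lie in a single bag of any decomposition, so no decomposition can have width below 2. The upper and lower bounds meet at 2, so that is the treewidth.

Treewidth 2.
One such decomposition:
Bags: B1 = {a, c, d}  B2 = {a, b, c}
Tree: B1–B2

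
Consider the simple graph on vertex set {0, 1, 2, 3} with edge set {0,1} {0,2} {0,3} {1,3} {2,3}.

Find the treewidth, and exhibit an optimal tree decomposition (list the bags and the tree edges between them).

Treewidth 2.
One optimal decomposition is:
Bags: B1 = {0, 1, 3}  B2 = {0, 2, 3}
Tree: B1–B2

Each bag holds 3 vertices, so the decomposition has width 2, which upper-bounds the treewidth. Conversely, {0, 1, 3} is a clique of size 3, and the vertices of any clique must share a bag in every tree decomposition; so some bag has ≥ 3 vertices and tw(G) ≥ 2. The upper and lower bounds meet at 2, so that is the treewidth.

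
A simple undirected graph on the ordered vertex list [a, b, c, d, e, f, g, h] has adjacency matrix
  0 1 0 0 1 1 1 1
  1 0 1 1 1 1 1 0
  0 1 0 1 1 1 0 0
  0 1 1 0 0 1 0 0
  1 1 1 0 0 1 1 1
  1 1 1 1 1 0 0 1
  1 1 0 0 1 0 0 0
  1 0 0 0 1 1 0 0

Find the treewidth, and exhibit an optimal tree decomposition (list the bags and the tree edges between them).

The largest bag has 4 vertices, giving width 3; this decomposition certifies tw(G) ≤ 3. For the lower bound, the 4 vertices {a, b, e, g} are pairwise adjacent, and any tree decomposition puts a clique entirely inside one bag — forcing width ≥ 3. Therefore the treewidth is 3.

Treewidth 3.
One optimal decomposition is:
Bags: B1 = {a, b, e, f}  B2 = {b, c, e, f}  B3 = {b, c, d, f}  B4 = {a, b, e, g}  B5 = {a, e, f, h}
Tree: B1–B2, B2–B3, B1–B4, B1–B5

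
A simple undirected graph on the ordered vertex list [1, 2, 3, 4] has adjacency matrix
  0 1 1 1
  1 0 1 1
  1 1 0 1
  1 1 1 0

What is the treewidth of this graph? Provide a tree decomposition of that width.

Treewidth 3.
One such decomposition:
Bags: B1 = {1, 2, 3, 4}
Tree: (single bag)

With just one bag of size 4, the width is 4 − 1 = 3, so tw(G) ≤ 3. Conversely, {1, 2, 3, 4} is a clique of size 4, and the vertices of any clique must share a bag in every tree decomposition; so some bag has ≥ 4 vertices and tw(G) ≥ 3. Combining the bounds, tw(G) = 3.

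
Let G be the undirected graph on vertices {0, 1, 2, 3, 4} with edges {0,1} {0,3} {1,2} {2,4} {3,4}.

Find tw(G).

A width-2 tree decomposition is:
Bags: B1 = {1, 2, 4}  B2 = {0, 1, 4}  B3 = {0, 3, 4}
Tree: B1–B2, B2–B3
Every bag has size at most 3, so the width is 3 − 1 = 2 and tw(G) ≤ 2. For the lower bound, G contains the cycle 4–2–1–0–3–4, so G is not a forest; only forests have treewidth ≤ 1, hence tw(G) ≥ 2. Hence tw(G) = 2 exactly.

2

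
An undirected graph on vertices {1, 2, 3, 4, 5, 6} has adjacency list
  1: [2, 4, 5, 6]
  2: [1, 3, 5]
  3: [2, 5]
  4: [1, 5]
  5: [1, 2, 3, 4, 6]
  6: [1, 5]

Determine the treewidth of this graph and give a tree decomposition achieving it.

Every bag has size at most 3, so the width is 3 − 1 = 2 and tw(G) ≤ 2. Conversely, {1, 2, 5} is a clique of size 3, and the vertices of any clique must share a bag in every tree decomposition; so some bag has ≥ 3 vertices and tw(G) ≥ 2. The upper and lower bounds meet at 2, so that is the treewidth.

Treewidth 2.
One such decomposition:
Bags: B1 = {1, 2, 5}  B2 = {2, 3, 5}  B3 = {1, 4, 5}  B4 = {1, 5, 6}
Tree: B1–B2, B1–B3, B3–B4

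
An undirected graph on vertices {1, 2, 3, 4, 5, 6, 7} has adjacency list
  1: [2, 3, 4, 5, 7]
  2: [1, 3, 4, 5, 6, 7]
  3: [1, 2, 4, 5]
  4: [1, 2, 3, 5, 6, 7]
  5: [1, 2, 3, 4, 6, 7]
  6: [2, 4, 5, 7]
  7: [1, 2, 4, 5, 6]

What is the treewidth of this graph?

4

A width-4 tree decomposition is:
Bags: B1 = {1, 2, 4, 5, 7}  B2 = {1, 2, 3, 4, 5}  B3 = {2, 4, 5, 6, 7}
Tree: B1–B2, B1–B3
Each bag holds 5 vertices, so the decomposition has width 4, which upper-bounds the treewidth. On the other hand G contains the 5-clique {1, 2, 3, 4, 5}. A clique must lie in a single bag of any decomposition, so no decomposition can have width below 4. The upper and lower bounds meet at 4, so that is the treewidth.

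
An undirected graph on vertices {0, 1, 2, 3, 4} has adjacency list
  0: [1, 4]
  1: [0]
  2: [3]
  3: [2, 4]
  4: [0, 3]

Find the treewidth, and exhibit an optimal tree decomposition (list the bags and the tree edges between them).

Treewidth 1.
One such decomposition:
Bags: B1 = {0, 1}  B2 = {0, 4}  B3 = {3, 4}  B4 = {2, 3}
Tree: B1–B2, B2–B3, B3–B4

The largest bag has 2 vertices, giving width 1; this decomposition certifies tw(G) ≤ 1. Any graph with an edge has treewidth ≥ 1, and G has the edge 0–1. Combining the bounds, tw(G) = 1.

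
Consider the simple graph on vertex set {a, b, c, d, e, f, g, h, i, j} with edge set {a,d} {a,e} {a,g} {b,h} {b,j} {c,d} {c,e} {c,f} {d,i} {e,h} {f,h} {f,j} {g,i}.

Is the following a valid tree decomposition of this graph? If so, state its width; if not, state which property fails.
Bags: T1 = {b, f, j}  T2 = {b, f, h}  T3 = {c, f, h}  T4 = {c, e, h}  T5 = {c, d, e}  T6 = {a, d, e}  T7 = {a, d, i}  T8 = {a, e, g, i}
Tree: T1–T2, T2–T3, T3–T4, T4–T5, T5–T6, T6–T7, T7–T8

No — bags containing vertex e are not connected in the tree.

A tree decomposition must satisfy three properties: every vertex lies in some bag; for every edge, both endpoints lie together in some bag; and for every vertex, the bags containing it form a connected subtree. Here bags containing vertex e are not connected in the tree, so the decomposition is invalid.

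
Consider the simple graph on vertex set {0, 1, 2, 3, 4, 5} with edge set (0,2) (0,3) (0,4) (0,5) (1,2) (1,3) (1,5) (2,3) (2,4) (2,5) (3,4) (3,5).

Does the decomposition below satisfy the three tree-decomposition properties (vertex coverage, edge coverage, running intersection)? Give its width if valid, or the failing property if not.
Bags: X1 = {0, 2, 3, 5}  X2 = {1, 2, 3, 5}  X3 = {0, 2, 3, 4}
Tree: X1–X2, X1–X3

Every vertex of G appears in some bag (union = {0, 1, 2, 3, 4, 5}); every edge is covered by a bag; and for each vertex v the set of bags containing v is connected in the bag tree. The decomposition is therefore valid. The largest bag has 4 vertices, so the width is 3.

Yes; width 3.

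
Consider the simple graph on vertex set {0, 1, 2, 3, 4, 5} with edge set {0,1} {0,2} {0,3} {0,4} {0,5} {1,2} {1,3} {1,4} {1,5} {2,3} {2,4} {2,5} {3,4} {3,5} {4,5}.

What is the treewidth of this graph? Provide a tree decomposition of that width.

Treewidth 5.
One optimal decomposition is:
Bags: B1 = {0, 1, 2, 3, 4, 5}
Tree: (single bag)

With just one bag of size 6, the width is 6 − 1 = 5, so tw(G) ≤ 5. Conversely, {0, 1, 2, 3, 4, 5} is a clique of size 6, and the vertices of any clique must share a bag in every tree decomposition; so some bag has ≥ 6 vertices and tw(G) ≥ 5. Combining the bounds, tw(G) = 5.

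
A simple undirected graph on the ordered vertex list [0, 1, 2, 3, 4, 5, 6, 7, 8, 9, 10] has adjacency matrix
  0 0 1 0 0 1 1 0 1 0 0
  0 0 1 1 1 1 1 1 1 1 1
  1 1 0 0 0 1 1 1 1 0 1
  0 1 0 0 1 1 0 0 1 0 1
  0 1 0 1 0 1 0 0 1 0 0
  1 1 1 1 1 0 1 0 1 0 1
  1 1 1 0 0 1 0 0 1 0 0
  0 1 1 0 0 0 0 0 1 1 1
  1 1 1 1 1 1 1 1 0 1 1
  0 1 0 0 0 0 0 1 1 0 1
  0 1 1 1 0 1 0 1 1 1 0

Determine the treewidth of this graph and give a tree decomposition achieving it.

The largest bag has 5 vertices, giving width 4; this decomposition certifies tw(G) ≤ 4. On the other hand G contains the 5-clique {0, 2, 5, 6, 8}. A clique must lie in a single bag of any decomposition, so no decomposition can have width below 4. Therefore the treewidth is 4.

Treewidth 4.
Bags: B1 = {1, 2, 5, 6, 8}  B2 = {0, 2, 5, 6, 8}  B3 = {1, 2, 5, 8, 10}  B4 = {1, 3, 5, 8, 10}  B5 = {1, 2, 7, 8, 10}  B6 = {1, 3, 4, 5, 8}  B7 = {1, 7, 8, 9, 10}
Tree: B1–B2, B1–B3, B3–B4, B3–B5, B4–B6, B5–B7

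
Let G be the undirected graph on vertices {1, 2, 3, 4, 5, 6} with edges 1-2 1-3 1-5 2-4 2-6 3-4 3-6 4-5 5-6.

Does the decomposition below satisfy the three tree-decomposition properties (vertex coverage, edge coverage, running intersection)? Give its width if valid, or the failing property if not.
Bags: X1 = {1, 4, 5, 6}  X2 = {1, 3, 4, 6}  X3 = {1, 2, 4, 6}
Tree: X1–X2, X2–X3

Vertex coverage: the bags together contain {1, 2, 3, 4, 5, 6}, the full vertex set. Edge coverage: each edge of G has both endpoints in at least one bag. Running intersection: for every vertex, the bags containing it form a connected subtree. All three properties hold, so this is a valid tree decomposition of width max|bag| − 1 = 3, and hence tw(G) ≤ 3.

Yes; width 3.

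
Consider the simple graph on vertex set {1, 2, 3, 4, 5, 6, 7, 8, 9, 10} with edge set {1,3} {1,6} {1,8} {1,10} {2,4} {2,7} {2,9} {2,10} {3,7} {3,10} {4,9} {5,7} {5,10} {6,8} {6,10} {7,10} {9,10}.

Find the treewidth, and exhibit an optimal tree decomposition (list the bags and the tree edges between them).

Treewidth 2.
One optimal decomposition is:
Bags: B1 = {3, 7, 10}  B2 = {2, 7, 10}  B3 = {2, 9, 10}  B4 = {2, 4, 9}  B5 = {1, 3, 10}  B6 = {5, 7, 10}  B7 = {1, 6, 10}  B8 = {1, 6, 8}
Tree: B1–B2, B2–B3, B3–B4, B1–B5, B2–B6, B5–B7, B7–B8

Every bag has size at most 3, so the width is 3 − 1 = 2 and tw(G) ≤ 2. On the other hand G contains the 3-clique {1, 6, 8}. A clique must lie in a single bag of any decomposition, so no decomposition can have width below 2. Therefore the treewidth is 2.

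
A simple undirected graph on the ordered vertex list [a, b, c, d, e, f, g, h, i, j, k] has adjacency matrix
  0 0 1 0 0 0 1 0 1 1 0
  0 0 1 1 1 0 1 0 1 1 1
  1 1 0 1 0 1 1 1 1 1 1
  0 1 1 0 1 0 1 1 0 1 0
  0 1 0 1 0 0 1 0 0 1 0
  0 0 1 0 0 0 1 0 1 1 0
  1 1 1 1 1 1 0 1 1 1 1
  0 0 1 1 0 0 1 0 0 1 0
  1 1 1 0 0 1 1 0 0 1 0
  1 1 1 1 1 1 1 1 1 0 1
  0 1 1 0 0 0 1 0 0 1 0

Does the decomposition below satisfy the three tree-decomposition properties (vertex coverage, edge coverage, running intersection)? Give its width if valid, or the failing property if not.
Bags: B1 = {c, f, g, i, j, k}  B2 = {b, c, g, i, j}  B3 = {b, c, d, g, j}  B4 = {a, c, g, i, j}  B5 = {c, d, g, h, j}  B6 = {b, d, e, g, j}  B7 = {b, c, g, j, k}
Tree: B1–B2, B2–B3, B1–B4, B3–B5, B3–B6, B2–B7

A tree decomposition must satisfy three properties: every vertex lies in some bag; for every edge, both endpoints lie together in some bag; and for every vertex, the bags containing it form a connected subtree. Here bags containing vertex k are not connected in the tree, so the decomposition is invalid.

No — bags containing vertex k are not connected in the tree.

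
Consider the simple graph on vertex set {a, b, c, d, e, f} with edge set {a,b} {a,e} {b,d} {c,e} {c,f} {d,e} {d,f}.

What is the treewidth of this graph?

2

A width-2 tree decomposition is:
Bags: B1 = {a, b, e}  B2 = {b, d, e}  B3 = {c, d, e}  B4 = {c, d, f}
Tree: B1–B2, B2–B3, B3–B4
Every bag has size at most 3, so the width is 3 − 1 = 2 and tw(G) ≤ 2. Since a–b–d–e–a is a cycle in G, G is not acyclic. Forests are exactly the graphs of treewidth ≤ 1, so tw(G) ≥ 2. Therefore the treewidth is 2.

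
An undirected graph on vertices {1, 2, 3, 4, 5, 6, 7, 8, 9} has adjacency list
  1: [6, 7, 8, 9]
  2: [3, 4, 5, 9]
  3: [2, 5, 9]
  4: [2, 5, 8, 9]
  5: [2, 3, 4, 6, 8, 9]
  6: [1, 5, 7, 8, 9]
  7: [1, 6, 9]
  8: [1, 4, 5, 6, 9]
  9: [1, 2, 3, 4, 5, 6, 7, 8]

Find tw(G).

A width-3 tree decomposition is:
Bags: B1 = {2, 4, 5, 9}  B2 = {4, 5, 8, 9}  B3 = {5, 6, 8, 9}  B4 = {2, 3, 5, 9}  B5 = {1, 6, 8, 9}  B6 = {1, 6, 7, 9}
Tree: B1–B2, B2–B3, B1–B4, B3–B5, B5–B6
Every bag has size at most 4, so the width is 4 − 1 = 3 and tw(G) ≤ 3. On the other hand G contains the 4-clique {1, 6, 8, 9}. A clique must lie in a single bag of any decomposition, so no decomposition can have width below 3. Hence tw(G) = 3 exactly.

3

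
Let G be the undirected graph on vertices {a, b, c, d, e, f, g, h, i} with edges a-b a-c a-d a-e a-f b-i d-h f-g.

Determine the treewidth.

1

A width-1 tree decomposition is:
Bags: B1 = {a, c}  B2 = {a, f}  B3 = {a, d}  B4 = {f, g}  B5 = {a, b}  B6 = {b, i}  B7 = {d, h}  B8 = {a, e}
Tree: B1–B2, B2–B3, B2–B4, B1–B5, B5–B6, B3–B7, B1–B8
Each bag holds 2 vertices, so the decomposition has width 1, which upper-bounds the treewidth. G has an edge, so its treewidth is at least 1. Hence tw(G) = 1 exactly.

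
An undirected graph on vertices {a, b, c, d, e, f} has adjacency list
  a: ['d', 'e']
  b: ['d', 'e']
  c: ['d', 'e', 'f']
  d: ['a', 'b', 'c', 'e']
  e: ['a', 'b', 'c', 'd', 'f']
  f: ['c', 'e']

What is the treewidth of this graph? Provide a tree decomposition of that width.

The largest bag has 3 vertices, giving width 2; this decomposition certifies tw(G) ≤ 2. Conversely, {c, d, e} is a clique of size 3, and the vertices of any clique must share a bag in every tree decomposition; so some bag has ≥ 3 vertices and tw(G) ≥ 2. Therefore the treewidth is 2.

Treewidth 2.
Bags: B1 = {b, d, e}  B2 = {a, d, e}  B3 = {c, d, e}  B4 = {c, e, f}
Tree: B1–B2, B2–B3, B3–B4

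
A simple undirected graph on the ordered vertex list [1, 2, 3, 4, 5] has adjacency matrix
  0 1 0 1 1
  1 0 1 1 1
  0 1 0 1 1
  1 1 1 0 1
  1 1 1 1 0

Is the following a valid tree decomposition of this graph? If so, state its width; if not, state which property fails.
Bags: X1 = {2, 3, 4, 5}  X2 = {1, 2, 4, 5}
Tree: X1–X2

Yes; width 3.

Every vertex of G appears in some bag (union = {1, 2, 3, 4, 5}); every edge is covered by a bag; and for each vertex v the set of bags containing v is connected in the bag tree. The decomposition is therefore valid. The largest bag has 4 vertices, so the width is 3.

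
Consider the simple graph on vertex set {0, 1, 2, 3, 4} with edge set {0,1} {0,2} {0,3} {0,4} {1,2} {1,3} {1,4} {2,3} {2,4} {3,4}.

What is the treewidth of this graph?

A width-4 tree decomposition is:
Bags: B1 = {0, 1, 2, 3, 4}
Tree: (single bag)
With just one bag of size 5, the width is 5 − 1 = 4, so tw(G) ≤ 4. On the other hand G contains the 5-clique {0, 1, 2, 3, 4}. A clique must lie in a single bag of any decomposition, so no decomposition can have width below 4. Hence tw(G) = 4 exactly.

4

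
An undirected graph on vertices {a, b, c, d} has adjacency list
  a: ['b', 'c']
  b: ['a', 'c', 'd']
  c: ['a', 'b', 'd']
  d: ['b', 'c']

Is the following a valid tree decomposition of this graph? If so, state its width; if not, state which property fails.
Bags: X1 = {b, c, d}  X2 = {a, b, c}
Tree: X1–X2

Yes; width 2.

Every vertex of G appears in some bag (union = {a, b, c, d}); every edge is covered by a bag; and for each vertex v the set of bags containing v is connected in the bag tree. The decomposition is therefore valid. The largest bag has 3 vertices, so the width is 2.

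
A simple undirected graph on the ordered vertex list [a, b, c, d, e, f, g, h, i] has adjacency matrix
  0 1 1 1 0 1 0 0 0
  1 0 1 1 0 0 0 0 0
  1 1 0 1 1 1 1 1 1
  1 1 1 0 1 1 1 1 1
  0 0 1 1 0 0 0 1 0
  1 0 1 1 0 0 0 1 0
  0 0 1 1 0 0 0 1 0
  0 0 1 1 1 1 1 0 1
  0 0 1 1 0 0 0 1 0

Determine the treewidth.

A width-3 tree decomposition is:
Bags: B1 = {a, c, d, f}  B2 = {c, d, f, h}  B3 = {c, d, e, h}  B4 = {c, d, h, i}  B5 = {a, b, c, d}  B6 = {c, d, g, h}
Tree: B1–B2, B2–B3, B3–B4, B1–B5, B4–B6
The largest bag has 4 vertices, giving width 3; this decomposition certifies tw(G) ≤ 3. On the other hand G contains the 4-clique {c, d, g, h}. A clique must lie in a single bag of any decomposition, so no decomposition can have width below 3. Combining the bounds, tw(G) = 3.

3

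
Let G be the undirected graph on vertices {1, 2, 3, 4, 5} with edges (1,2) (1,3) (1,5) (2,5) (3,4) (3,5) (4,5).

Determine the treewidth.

2

A width-2 tree decomposition is:
Bags: B1 = {1, 3, 5}  B2 = {1, 2, 5}  B3 = {3, 4, 5}
Tree: B1–B2, B1–B3
Every bag has size at most 3, so the width is 3 − 1 = 2 and tw(G) ≤ 2. On the other hand G contains the 3-clique {1, 2, 5}. A clique must lie in a single bag of any decomposition, so no decomposition can have width below 2. Combining the bounds, tw(G) = 2.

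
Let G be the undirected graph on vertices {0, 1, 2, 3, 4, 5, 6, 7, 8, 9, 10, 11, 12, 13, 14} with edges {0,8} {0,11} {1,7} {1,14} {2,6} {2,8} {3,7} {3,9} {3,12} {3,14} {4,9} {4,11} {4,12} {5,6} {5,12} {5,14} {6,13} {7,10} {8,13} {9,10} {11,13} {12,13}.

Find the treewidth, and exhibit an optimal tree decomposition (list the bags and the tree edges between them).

Treewidth 3.
One optimal decomposition is:
Bags: B1 = {1, 7, 10, 14}  B2 = {3, 7, 10, 14}  B3 = {3, 9, 10, 14}  B4 = {3, 5, 9, 14}  B5 = {3, 5, 9, 12}  B6 = {4, 5, 9, 12}  B7 = {4, 5, 6, 12}  B8 = {4, 6, 12, 13}  B9 = {4, 6, 11, 13}  B10 = {2, 6, 11, 13}  B11 = {2, 8, 11, 13}  B12 = {0, 2, 8, 11}
Tree: B1–B2, B2–B3, B3–B4, B4–B5, B5–B6, B6–B7, B7–B8, B8–B9, B9–B10, B10–B11, B11–B12

The largest bag has 4 vertices, giving width 3; this decomposition certifies tw(G) ≤ 3. For the lower bound: the 4 vertex sets {1,7,10}, {14}, {3}, {4,5,9,12} are disjoint, each induces a connected subgraph, and every pair is joined by at least one edge of G. Contracting each set to a single vertex therefore yields K_{4} as a minor, and since treewidth is minor-monotone, tw(G) ≥ tw(K_{4}) = 3. The upper and lower bounds meet at 3, so that is the treewidth.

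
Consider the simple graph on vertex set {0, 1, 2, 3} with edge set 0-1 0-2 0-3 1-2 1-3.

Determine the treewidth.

A width-2 tree decomposition is:
Bags: B1 = {0, 1, 2}  B2 = {0, 1, 3}
Tree: B1–B2
Each bag holds 3 vertices, so the decomposition has width 2, which upper-bounds the treewidth. On the other hand G contains the 3-clique {0, 1, 2}. A clique must lie in a single bag of any decomposition, so no decomposition can have width below 2. Therefore the treewidth is 2.

2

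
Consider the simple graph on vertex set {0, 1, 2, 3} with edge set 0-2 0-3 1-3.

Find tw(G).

1

A width-1 tree decomposition is:
Bags: B1 = {0, 2}  B2 = {0, 3}  B3 = {1, 3}
Tree: B1–B2, B2–B3
The largest bag has 2 vertices, giving width 1; this decomposition certifies tw(G) ≤ 1. G has an edge, so its treewidth is at least 1. The upper and lower bounds meet at 1, so that is the treewidth.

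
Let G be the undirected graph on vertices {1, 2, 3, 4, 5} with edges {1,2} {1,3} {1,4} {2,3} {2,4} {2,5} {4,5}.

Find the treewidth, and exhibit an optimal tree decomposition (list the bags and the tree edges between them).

The largest bag has 3 vertices, giving width 2; this decomposition certifies tw(G) ≤ 2. For the lower bound, the 3 vertices {1, 2, 3} are pairwise adjacent, and any tree decomposition puts a clique entirely inside one bag — forcing width ≥ 2. Hence tw(G) = 2 exactly.

Treewidth 2.
Bags: B1 = {1, 2, 3}  B2 = {1, 2, 4}  B3 = {2, 4, 5}
Tree: B1–B2, B2–B3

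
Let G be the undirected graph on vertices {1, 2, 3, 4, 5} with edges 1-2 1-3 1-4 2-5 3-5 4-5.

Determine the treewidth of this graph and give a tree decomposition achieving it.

Every bag has size at most 3, so the width is 3 − 1 = 2 and tw(G) ≤ 2. For the lower bound, G contains the cycle 4–1–2–5–4, so G is not a forest; only forests have treewidth ≤ 1, hence tw(G) ≥ 2. Hence tw(G) = 2 exactly.

Treewidth 2.
Bags: B1 = {1, 4, 5}  B2 = {1, 2, 5}  B3 = {1, 3, 5}
Tree: B1–B2, B2–B3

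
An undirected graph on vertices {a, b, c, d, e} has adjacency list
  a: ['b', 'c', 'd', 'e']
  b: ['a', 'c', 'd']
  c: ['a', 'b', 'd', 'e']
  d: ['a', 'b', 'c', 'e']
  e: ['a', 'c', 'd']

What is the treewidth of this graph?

3

A width-3 tree decomposition is:
Bags: B1 = {a, c, d, e}  B2 = {a, b, c, d}
Tree: B1–B2
Each bag holds 4 vertices, so the decomposition has width 3, which upper-bounds the treewidth. On the other hand G contains the 4-clique {a, c, d, e}. A clique must lie in a single bag of any decomposition, so no decomposition can have width below 3. Therefore the treewidth is 3.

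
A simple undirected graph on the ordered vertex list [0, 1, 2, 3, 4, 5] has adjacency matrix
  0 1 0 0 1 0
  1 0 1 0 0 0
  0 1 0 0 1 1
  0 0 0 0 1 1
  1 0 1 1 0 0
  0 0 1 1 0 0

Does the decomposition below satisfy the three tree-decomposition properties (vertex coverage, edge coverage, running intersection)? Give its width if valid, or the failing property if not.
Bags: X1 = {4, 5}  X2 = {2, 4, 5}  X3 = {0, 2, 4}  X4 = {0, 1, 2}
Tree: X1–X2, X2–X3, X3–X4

A tree decomposition must satisfy three properties: every vertex lies in some bag; for every edge, both endpoints lie together in some bag; and for every vertex, the bags containing it form a connected subtree. Here vertex 3 appears in no bag, so the decomposition is invalid.

No — vertex 3 appears in no bag.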